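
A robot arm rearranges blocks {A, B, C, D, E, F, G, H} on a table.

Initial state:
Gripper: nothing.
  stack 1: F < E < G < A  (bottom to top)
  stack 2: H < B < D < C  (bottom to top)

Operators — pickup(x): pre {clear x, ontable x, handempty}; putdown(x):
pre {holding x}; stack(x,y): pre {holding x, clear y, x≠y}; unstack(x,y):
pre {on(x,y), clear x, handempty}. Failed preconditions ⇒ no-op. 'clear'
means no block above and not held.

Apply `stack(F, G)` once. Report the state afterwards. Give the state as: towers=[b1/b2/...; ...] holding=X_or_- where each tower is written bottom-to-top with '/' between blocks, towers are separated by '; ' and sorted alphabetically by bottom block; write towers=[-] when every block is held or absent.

before: towers=[F/E/G/A; H/B/D/C] holding=-
pre[stack(F, G)]: holding(F) no, clear(G) no, F≠G yes
holding(F), clear(G) unmet → stack(F, G) is a no-op
after:  towers=[F/E/G/A; H/B/D/C] holding=-

towers=[F/E/G/A; H/B/D/C] holding=-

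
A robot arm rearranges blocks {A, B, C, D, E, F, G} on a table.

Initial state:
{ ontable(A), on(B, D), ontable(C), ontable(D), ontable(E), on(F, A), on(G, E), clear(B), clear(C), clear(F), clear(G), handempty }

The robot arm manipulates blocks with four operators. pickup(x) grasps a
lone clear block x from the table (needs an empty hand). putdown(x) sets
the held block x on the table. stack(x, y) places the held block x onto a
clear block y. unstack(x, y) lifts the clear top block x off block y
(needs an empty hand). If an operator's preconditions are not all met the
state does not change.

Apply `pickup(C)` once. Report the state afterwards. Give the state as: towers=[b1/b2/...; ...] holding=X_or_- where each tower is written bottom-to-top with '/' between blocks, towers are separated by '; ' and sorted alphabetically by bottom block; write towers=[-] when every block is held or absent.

before: towers=[A/F; C; D/B; E/G] holding=-
pre[pickup(C)]: clear(C) ok, ontable(C) ok, handempty ok
all met → apply pickup(C)
after:  towers=[A/F; D/B; E/G] holding=C

towers=[A/F; D/B; E/G] holding=C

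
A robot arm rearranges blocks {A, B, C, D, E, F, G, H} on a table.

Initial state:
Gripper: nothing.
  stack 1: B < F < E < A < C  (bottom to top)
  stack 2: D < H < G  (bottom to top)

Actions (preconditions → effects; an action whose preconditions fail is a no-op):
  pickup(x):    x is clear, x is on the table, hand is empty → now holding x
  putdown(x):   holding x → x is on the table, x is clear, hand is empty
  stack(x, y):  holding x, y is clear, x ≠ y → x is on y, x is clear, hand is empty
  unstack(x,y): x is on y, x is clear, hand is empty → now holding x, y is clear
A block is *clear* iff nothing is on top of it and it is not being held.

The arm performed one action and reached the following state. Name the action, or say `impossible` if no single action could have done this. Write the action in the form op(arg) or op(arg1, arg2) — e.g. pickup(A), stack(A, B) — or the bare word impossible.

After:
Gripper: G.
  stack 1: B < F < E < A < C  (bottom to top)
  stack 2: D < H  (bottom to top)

unstack(G, H)

target: towers=[B/F/E/A/C; D/H] holding=G
     unstack(G, H) → towers=[B/F/E/A/C; D/H] holding=G  ← match
     unstack(C, A) → towers=[B/F/E/A; D/H/G] holding=C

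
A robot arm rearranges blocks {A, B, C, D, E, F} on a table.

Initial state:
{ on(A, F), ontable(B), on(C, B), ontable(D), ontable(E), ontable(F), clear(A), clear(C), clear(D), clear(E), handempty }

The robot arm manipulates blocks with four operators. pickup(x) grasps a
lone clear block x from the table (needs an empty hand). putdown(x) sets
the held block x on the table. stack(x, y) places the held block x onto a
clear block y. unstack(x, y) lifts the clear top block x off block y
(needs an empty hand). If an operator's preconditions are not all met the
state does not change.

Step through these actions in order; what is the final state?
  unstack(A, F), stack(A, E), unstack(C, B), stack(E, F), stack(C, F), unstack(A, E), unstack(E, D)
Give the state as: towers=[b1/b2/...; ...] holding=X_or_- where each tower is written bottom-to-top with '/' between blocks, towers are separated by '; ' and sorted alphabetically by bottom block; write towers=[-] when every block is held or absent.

step 1 (unstack(A, F)): towers=[B/C; D; E; F] holding=A
step 2 (stack(A, E)): towers=[B/C; D; E/A; F] holding=-
step 3 (unstack(C, B)): towers=[B; D; E/A; F] holding=C
step 4 (stack(E, F)) [no-op]: towers=[B; D; E/A; F] holding=C
step 5 (stack(C, F)): towers=[B; D; E/A; F/C] holding=-
step 6 (unstack(A, E)): towers=[B; D; E; F/C] holding=A
step 7 (unstack(E, D)) [no-op]: towers=[B; D; E; F/C] holding=A

towers=[B; D; E; F/C] holding=A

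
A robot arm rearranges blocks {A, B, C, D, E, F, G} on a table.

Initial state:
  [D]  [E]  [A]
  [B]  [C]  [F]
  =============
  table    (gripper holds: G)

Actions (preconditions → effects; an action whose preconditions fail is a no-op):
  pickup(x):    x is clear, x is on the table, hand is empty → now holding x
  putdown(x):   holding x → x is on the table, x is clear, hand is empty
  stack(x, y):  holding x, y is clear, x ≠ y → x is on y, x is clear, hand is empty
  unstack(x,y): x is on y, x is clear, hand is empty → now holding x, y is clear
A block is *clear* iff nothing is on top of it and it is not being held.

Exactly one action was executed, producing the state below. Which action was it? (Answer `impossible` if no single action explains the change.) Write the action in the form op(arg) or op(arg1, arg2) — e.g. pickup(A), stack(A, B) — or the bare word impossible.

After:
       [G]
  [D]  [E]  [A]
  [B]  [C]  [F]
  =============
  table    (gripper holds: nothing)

target: towers=[B/D; C/E/G; F/A] holding=-
        putdown(G) → towers=[B/D; C/E; F/A; G] holding=-
       stack(G, D) → towers=[B/D/G; C/E; F/A] holding=-
       stack(G, A) → towers=[B/D; C/E; F/A/G] holding=-
       stack(G, E) → towers=[B/D; C/E/G; F/A] holding=-  ← match

stack(G, E)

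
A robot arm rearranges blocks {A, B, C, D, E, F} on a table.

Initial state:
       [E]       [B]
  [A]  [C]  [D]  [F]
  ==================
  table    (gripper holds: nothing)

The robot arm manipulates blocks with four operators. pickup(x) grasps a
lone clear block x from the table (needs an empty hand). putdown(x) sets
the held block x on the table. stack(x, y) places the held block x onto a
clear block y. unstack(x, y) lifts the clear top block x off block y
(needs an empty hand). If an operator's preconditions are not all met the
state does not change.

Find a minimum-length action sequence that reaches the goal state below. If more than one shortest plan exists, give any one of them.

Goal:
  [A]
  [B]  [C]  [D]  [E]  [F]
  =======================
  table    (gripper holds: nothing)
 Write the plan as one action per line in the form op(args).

unstack(B, F)
putdown(B)
pickup(A)
stack(A, B)
unstack(E, C)
putdown(E)

step 1 (unstack(B, F)): towers=[A; C/E; D; F] holding=B
step 2 (putdown(B)): towers=[A; B; C/E; D; F] holding=-
step 3 (pickup(A)): towers=[B; C/E; D; F] holding=A
step 4 (stack(A, B)): towers=[B/A; C/E; D; F] holding=-
step 5 (unstack(E, C)): towers=[B/A; C; D; F] holding=E
step 6 (putdown(E)): towers=[B/A; C; D; E; F] holding=-
goal check: towers=[B/A; C; D; E; F] holding=- — reached (length 6, optimal by BFS)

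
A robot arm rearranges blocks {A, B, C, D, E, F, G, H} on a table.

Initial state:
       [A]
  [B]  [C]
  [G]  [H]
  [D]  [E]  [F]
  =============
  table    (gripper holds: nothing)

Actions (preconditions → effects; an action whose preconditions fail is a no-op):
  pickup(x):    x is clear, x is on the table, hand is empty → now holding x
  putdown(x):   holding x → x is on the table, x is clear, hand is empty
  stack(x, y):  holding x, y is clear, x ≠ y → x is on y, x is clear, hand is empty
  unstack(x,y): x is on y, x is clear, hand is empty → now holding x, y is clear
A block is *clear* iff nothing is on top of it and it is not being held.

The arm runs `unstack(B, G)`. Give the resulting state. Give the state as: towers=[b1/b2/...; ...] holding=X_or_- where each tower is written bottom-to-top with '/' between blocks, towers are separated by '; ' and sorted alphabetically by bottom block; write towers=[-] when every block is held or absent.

towers=[D/G; E/H/C/A; F] holding=B

before: towers=[D/G/B; E/H/C/A; F] holding=-
pre[unstack(B, G)]: on(B,G) ✓, clear(B) ✓, handempty ✓
all met → apply unstack(B, G)
after:  towers=[D/G; E/H/C/A; F] holding=B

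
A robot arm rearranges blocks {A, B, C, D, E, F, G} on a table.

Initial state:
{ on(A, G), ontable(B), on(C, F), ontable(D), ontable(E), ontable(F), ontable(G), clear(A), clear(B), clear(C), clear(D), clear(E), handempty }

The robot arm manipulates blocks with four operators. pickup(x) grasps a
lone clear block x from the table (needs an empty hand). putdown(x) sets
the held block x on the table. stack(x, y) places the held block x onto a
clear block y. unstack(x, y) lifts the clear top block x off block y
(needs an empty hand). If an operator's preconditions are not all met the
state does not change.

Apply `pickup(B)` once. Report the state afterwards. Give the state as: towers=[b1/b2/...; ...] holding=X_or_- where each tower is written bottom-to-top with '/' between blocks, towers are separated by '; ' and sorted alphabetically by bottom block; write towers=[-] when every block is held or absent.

before: towers=[B; D; E; F/C; G/A] holding=-
pre[pickup(B)]: clear(B) ✓, ontable(B) ✓, handempty ✓
all met → apply pickup(B)
after:  towers=[D; E; F/C; G/A] holding=B

towers=[D; E; F/C; G/A] holding=B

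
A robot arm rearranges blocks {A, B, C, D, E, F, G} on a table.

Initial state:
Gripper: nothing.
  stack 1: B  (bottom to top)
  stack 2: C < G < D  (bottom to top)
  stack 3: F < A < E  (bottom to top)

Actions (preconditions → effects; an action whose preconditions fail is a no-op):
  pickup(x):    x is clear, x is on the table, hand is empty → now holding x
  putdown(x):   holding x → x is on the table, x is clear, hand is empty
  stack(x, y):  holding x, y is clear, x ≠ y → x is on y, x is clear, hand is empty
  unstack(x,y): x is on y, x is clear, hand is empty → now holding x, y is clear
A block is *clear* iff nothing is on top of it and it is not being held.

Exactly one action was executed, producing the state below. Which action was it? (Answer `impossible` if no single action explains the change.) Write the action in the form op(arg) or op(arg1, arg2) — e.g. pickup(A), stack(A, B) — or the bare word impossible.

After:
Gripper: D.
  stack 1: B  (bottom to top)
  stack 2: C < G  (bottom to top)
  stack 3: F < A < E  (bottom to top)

unstack(D, G)

target: towers=[B; C/G; F/A/E] holding=D
         pickup(B) → towers=[C/G/D; F/A/E] holding=B
     unstack(D, G) → towers=[B; C/G; F/A/E] holding=D  ← match
     unstack(E, A) → towers=[B; C/G/D; F/A] holding=E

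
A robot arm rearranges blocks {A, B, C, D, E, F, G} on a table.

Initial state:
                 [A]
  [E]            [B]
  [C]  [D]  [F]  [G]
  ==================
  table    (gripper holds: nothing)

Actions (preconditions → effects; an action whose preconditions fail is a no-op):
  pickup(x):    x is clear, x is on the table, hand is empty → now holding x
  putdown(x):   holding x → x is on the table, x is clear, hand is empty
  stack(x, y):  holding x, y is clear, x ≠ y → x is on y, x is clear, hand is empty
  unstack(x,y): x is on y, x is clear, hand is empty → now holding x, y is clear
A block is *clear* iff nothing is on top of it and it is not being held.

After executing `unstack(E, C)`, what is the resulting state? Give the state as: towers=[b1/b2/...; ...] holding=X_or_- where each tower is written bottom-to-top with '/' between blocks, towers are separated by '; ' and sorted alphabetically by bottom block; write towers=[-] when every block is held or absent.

towers=[C; D; F; G/B/A] holding=E

before: towers=[C/E; D; F; G/B/A] holding=-
pre[unstack(E, C)]: on(E,C) yes, clear(E) yes, handempty yes
all met → apply unstack(E, C)
after:  towers=[C; D; F; G/B/A] holding=E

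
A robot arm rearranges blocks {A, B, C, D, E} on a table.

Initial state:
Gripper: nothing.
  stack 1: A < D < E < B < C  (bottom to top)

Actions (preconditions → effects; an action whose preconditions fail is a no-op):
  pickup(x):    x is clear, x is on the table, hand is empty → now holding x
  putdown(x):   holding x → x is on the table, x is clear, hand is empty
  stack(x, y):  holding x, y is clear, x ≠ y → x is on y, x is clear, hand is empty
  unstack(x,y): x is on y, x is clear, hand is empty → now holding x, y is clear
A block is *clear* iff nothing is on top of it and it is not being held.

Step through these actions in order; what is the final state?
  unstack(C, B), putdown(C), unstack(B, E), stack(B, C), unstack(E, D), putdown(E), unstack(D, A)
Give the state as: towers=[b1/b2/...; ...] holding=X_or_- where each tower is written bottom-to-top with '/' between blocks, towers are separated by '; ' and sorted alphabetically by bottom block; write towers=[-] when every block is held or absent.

towers=[A; C/B; E] holding=D

step 1 (unstack(C, B)): towers=[A/D/E/B] holding=C
step 2 (putdown(C)): towers=[A/D/E/B; C] holding=-
step 3 (unstack(B, E)): towers=[A/D/E; C] holding=B
step 4 (stack(B, C)): towers=[A/D/E; C/B] holding=-
step 5 (unstack(E, D)): towers=[A/D; C/B] holding=E
step 6 (putdown(E)): towers=[A/D; C/B; E] holding=-
step 7 (unstack(D, A)): towers=[A; C/B; E] holding=D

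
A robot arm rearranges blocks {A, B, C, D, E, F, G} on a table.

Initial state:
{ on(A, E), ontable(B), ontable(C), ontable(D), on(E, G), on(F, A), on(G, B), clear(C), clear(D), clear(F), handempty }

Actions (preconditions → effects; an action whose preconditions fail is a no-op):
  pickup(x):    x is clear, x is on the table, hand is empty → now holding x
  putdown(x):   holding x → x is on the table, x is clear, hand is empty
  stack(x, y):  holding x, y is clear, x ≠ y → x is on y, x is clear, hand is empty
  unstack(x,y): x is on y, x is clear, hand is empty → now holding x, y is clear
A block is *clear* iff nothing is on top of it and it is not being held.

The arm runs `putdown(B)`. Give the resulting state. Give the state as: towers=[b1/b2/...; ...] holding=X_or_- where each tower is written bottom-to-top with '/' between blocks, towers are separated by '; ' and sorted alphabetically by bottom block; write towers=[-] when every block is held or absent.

towers=[B/G/E/A/F; C; D] holding=-

before: towers=[B/G/E/A/F; C; D] holding=-
pre[putdown(B)]: holding(B) fail
holding(B) unmet → putdown(B) is a no-op
after:  towers=[B/G/E/A/F; C; D] holding=-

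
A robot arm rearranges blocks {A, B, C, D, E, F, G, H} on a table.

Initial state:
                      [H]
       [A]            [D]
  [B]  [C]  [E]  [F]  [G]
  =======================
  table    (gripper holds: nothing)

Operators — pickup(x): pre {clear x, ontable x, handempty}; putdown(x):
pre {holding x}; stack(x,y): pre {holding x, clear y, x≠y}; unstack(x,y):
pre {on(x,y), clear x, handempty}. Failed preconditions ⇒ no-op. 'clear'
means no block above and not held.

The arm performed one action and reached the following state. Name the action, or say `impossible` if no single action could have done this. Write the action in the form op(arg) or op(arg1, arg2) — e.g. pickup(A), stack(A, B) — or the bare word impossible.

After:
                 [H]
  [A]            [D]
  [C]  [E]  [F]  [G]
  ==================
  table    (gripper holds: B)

target: towers=[C/A; E; F; G/D/H] holding=B
     unstack(A, C) → towers=[B; C; E; F; G/D/H] holding=A
         pickup(E) → towers=[B; C/A; F; G/D/H] holding=E
     unstack(H, D) → towers=[B; C/A; E; F; G/D] holding=H
         pickup(B) → towers=[C/A; E; F; G/D/H] holding=B  ← match
         pickup(F) → towers=[B; C/A; E; G/D/H] holding=F

pickup(B)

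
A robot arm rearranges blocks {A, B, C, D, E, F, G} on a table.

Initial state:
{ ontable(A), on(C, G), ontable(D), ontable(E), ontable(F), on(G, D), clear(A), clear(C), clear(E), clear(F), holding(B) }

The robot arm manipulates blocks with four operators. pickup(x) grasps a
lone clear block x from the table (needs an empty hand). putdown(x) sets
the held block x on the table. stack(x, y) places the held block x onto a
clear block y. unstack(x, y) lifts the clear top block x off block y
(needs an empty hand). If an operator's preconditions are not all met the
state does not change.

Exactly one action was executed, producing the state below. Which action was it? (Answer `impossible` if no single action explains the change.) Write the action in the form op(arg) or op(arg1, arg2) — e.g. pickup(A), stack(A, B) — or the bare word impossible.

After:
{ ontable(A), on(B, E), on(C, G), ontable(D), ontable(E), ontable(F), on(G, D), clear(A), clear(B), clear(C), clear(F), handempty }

stack(B, E)

target: towers=[A; D/G/C; E/B; F] holding=-
        putdown(B) → towers=[A; B; D/G/C; E; F] holding=-
       stack(B, F) → towers=[A; D/G/C; E; F/B] holding=-
       stack(B, A) → towers=[A/B; D/G/C; E; F] holding=-
       stack(B, E) → towers=[A; D/G/C; E/B; F] holding=-  ← match
       stack(B, C) → towers=[A; D/G/C/B; E; F] holding=-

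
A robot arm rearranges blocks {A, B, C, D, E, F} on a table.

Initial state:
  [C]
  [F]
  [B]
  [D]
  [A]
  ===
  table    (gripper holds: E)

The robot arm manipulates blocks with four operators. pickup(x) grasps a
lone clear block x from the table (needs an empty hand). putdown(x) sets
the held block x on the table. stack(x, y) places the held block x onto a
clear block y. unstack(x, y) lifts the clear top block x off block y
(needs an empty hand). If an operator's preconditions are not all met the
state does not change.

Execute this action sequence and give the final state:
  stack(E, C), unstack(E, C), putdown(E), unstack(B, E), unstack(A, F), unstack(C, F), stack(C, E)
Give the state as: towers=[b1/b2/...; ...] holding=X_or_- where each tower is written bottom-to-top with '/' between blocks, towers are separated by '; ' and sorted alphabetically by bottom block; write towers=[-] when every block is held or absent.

towers=[A/D/B/F; E/C] holding=-

step 1 (stack(E, C)): towers=[A/D/B/F/C/E] holding=-
step 2 (unstack(E, C)): towers=[A/D/B/F/C] holding=E
step 3 (putdown(E)): towers=[A/D/B/F/C; E] holding=-
step 4 (unstack(B, E)) [no-op]: towers=[A/D/B/F/C; E] holding=-
step 5 (unstack(A, F)) [no-op]: towers=[A/D/B/F/C; E] holding=-
step 6 (unstack(C, F)): towers=[A/D/B/F; E] holding=C
step 7 (stack(C, E)): towers=[A/D/B/F; E/C] holding=-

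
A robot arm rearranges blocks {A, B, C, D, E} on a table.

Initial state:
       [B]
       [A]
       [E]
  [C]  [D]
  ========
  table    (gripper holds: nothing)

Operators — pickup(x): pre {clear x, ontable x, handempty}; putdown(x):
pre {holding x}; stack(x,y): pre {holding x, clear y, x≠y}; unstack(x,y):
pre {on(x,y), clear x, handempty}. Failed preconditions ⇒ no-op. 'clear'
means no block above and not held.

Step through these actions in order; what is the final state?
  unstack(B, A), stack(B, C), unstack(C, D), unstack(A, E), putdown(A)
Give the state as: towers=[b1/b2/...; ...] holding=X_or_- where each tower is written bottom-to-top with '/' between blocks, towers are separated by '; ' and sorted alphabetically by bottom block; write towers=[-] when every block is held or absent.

step 1 (unstack(B, A)): towers=[C; D/E/A] holding=B
step 2 (stack(B, C)): towers=[C/B; D/E/A] holding=-
step 3 (unstack(C, D)) [no-op]: towers=[C/B; D/E/A] holding=-
step 4 (unstack(A, E)): towers=[C/B; D/E] holding=A
step 5 (putdown(A)): towers=[A; C/B; D/E] holding=-

towers=[A; C/B; D/E] holding=-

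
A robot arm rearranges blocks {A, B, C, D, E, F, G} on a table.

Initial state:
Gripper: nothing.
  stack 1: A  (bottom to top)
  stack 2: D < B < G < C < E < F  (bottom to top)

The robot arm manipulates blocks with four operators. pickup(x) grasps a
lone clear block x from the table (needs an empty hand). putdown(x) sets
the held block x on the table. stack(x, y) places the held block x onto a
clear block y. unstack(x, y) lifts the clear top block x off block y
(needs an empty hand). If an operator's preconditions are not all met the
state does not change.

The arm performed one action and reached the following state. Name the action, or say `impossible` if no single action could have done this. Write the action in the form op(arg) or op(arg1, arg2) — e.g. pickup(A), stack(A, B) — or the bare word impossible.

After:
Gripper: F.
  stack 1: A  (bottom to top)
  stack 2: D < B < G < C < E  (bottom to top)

unstack(F, E)

target: towers=[A; D/B/G/C/E] holding=F
     unstack(F, E) → towers=[A; D/B/G/C/E] holding=F  ← match
         pickup(A) → towers=[D/B/G/C/E/F] holding=A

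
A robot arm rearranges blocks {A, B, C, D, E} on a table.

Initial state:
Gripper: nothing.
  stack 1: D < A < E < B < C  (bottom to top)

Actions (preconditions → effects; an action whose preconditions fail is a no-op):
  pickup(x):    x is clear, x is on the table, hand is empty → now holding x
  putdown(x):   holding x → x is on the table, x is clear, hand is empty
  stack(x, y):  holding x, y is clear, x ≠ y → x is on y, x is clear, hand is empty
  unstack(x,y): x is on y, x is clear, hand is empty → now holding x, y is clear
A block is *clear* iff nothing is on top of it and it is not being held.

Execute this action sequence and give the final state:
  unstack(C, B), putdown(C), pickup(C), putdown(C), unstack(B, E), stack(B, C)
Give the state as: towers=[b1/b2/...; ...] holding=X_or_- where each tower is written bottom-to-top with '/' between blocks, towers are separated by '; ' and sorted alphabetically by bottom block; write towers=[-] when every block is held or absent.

step 1 (unstack(C, B)): towers=[D/A/E/B] holding=C
step 2 (putdown(C)): towers=[C; D/A/E/B] holding=-
step 3 (pickup(C)): towers=[D/A/E/B] holding=C
step 4 (putdown(C)): towers=[C; D/A/E/B] holding=-
step 5 (unstack(B, E)): towers=[C; D/A/E] holding=B
step 6 (stack(B, C)): towers=[C/B; D/A/E] holding=-

towers=[C/B; D/A/E] holding=-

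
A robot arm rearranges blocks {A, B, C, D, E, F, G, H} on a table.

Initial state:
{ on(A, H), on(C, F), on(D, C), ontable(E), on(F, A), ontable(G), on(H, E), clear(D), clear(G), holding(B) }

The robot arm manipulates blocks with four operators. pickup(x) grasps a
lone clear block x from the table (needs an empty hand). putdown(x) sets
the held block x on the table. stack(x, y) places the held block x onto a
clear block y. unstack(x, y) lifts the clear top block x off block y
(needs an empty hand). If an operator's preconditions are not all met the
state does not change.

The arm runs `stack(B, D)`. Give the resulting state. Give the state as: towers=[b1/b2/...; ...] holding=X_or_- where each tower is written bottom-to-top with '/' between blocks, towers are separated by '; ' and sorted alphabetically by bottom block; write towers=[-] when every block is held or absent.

towers=[E/H/A/F/C/D/B; G] holding=-

before: towers=[E/H/A/F/C/D; G] holding=B
pre[stack(B, D)]: holding(B) yes, clear(D) yes, B≠D yes
all met → apply stack(B, D)
after:  towers=[E/H/A/F/C/D/B; G] holding=-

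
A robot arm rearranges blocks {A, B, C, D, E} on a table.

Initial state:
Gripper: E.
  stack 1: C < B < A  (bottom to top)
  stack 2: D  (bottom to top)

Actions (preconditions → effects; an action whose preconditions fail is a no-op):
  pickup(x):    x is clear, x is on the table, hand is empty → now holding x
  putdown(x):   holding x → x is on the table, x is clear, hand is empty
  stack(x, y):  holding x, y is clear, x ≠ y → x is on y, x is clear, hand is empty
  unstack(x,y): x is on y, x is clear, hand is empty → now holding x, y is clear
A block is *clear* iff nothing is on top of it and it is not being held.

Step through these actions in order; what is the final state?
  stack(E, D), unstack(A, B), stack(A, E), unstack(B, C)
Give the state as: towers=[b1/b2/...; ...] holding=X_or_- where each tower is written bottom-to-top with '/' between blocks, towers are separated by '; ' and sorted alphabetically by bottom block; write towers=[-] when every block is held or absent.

step 1 (stack(E, D)): towers=[C/B/A; D/E] holding=-
step 2 (unstack(A, B)): towers=[C/B; D/E] holding=A
step 3 (stack(A, E)): towers=[C/B; D/E/A] holding=-
step 4 (unstack(B, C)): towers=[C; D/E/A] holding=B

towers=[C; D/E/A] holding=B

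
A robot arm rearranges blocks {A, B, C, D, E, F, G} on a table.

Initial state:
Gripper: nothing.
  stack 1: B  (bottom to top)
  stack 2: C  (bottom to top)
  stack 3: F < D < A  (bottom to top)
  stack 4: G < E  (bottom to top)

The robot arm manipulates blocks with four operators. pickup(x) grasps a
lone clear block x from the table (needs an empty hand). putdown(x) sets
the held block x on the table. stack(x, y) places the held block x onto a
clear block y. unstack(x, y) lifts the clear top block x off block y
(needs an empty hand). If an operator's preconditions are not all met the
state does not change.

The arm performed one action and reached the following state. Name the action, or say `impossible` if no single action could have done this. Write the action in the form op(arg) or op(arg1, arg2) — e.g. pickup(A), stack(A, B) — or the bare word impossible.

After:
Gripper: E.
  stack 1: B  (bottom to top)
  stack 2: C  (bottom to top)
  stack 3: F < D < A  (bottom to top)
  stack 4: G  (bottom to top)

target: towers=[B; C; F/D/A; G] holding=E
         pickup(B) → towers=[C; F/D/A; G/E] holding=B
     unstack(A, D) → towers=[B; C; F/D; G/E] holding=A
     unstack(E, G) → towers=[B; C; F/D/A; G] holding=E  ← match
         pickup(C) → towers=[B; F/D/A; G/E] holding=C

unstack(E, G)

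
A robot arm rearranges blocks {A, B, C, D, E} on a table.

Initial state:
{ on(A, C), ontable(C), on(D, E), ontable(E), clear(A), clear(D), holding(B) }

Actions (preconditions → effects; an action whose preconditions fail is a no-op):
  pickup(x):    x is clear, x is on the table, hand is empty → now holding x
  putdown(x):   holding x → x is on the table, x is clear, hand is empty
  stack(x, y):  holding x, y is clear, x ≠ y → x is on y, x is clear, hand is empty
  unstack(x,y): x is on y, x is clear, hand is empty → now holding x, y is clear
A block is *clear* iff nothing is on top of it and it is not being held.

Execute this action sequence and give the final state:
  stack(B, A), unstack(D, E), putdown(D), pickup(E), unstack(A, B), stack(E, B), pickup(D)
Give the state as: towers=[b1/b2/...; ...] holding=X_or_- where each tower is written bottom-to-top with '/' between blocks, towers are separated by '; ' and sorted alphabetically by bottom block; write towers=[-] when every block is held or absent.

towers=[C/A/B/E] holding=D

step 1 (stack(B, A)): towers=[C/A/B; E/D] holding=-
step 2 (unstack(D, E)): towers=[C/A/B; E] holding=D
step 3 (putdown(D)): towers=[C/A/B; D; E] holding=-
step 4 (pickup(E)): towers=[C/A/B; D] holding=E
step 5 (unstack(A, B)) [no-op]: towers=[C/A/B; D] holding=E
step 6 (stack(E, B)): towers=[C/A/B/E; D] holding=-
step 7 (pickup(D)): towers=[C/A/B/E] holding=D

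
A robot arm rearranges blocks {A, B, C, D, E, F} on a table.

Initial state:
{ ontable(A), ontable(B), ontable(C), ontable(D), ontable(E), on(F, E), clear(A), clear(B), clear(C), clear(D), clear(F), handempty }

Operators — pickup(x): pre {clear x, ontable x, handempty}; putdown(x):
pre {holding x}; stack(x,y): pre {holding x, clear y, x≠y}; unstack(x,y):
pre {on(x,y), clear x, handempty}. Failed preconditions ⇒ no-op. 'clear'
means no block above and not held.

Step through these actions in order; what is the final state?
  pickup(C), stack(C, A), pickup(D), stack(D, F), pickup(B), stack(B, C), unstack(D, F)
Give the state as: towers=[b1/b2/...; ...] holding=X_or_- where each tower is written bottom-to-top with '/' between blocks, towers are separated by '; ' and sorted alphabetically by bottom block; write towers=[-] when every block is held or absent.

towers=[A/C/B; E/F] holding=D

step 1 (pickup(C)): towers=[A; B; D; E/F] holding=C
step 2 (stack(C, A)): towers=[A/C; B; D; E/F] holding=-
step 3 (pickup(D)): towers=[A/C; B; E/F] holding=D
step 4 (stack(D, F)): towers=[A/C; B; E/F/D] holding=-
step 5 (pickup(B)): towers=[A/C; E/F/D] holding=B
step 6 (stack(B, C)): towers=[A/C/B; E/F/D] holding=-
step 7 (unstack(D, F)): towers=[A/C/B; E/F] holding=D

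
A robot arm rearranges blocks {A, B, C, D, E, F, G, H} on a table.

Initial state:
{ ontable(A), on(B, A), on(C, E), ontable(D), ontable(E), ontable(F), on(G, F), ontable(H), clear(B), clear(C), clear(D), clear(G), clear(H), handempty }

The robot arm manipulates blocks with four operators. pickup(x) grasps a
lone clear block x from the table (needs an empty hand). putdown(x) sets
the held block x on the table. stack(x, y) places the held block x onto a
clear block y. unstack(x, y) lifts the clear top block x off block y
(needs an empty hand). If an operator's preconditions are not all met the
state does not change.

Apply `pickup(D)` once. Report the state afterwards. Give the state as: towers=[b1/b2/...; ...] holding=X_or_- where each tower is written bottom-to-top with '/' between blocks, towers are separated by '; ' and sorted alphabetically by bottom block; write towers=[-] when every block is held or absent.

towers=[A/B; E/C; F/G; H] holding=D

before: towers=[A/B; D; E/C; F/G; H] holding=-
pre[pickup(D)]: clear(D) ✓, ontable(D) ✓, handempty ✓
all met → apply pickup(D)
after:  towers=[A/B; E/C; F/G; H] holding=D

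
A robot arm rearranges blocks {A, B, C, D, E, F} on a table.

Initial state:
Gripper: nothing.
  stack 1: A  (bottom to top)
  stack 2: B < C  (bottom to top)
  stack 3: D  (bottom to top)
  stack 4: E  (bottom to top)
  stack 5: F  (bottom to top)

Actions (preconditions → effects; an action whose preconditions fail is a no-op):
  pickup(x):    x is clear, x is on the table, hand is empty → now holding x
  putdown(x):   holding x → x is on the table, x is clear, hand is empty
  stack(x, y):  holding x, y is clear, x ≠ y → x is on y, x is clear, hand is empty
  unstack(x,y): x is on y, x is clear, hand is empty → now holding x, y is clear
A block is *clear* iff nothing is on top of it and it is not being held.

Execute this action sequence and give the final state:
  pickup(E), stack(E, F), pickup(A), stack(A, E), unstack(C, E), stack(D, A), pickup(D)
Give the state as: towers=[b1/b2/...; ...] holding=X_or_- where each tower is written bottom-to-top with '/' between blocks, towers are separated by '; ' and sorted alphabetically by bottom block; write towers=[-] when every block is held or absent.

towers=[B/C; F/E/A] holding=D

step 1 (pickup(E)): towers=[A; B/C; D; F] holding=E
step 2 (stack(E, F)): towers=[A; B/C; D; F/E] holding=-
step 3 (pickup(A)): towers=[B/C; D; F/E] holding=A
step 4 (stack(A, E)): towers=[B/C; D; F/E/A] holding=-
step 5 (unstack(C, E)) [no-op]: towers=[B/C; D; F/E/A] holding=-
step 6 (stack(D, A)) [no-op]: towers=[B/C; D; F/E/A] holding=-
step 7 (pickup(D)): towers=[B/C; F/E/A] holding=D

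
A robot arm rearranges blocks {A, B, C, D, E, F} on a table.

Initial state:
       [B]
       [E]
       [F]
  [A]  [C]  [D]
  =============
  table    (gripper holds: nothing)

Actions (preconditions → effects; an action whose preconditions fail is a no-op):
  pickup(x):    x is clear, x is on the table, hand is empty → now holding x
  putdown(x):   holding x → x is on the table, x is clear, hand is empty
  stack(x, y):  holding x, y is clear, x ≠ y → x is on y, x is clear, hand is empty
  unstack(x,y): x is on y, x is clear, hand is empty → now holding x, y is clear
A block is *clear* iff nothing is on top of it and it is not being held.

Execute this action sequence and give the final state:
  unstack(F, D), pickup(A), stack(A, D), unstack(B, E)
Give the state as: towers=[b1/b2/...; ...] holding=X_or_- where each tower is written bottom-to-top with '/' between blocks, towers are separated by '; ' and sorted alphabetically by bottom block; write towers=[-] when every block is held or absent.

step 1 (unstack(F, D)) [no-op]: towers=[A; C/F/E/B; D] holding=-
step 2 (pickup(A)): towers=[C/F/E/B; D] holding=A
step 3 (stack(A, D)): towers=[C/F/E/B; D/A] holding=-
step 4 (unstack(B, E)): towers=[C/F/E; D/A] holding=B

towers=[C/F/E; D/A] holding=B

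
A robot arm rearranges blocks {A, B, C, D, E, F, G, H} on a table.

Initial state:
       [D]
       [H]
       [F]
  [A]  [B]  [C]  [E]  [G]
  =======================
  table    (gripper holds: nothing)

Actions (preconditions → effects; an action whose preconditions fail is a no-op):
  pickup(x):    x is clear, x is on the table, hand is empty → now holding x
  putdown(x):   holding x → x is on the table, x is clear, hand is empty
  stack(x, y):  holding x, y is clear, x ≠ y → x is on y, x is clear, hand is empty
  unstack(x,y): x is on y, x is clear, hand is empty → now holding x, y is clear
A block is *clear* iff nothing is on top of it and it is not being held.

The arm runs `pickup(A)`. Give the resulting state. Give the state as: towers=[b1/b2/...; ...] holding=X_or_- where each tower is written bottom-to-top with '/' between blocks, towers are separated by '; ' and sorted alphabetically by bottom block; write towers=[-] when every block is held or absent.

before: towers=[A; B/F/H/D; C; E; G] holding=-
pre[pickup(A)]: clear(A) ok, ontable(A) ok, handempty ok
all met → apply pickup(A)
after:  towers=[B/F/H/D; C; E; G] holding=A

towers=[B/F/H/D; C; E; G] holding=A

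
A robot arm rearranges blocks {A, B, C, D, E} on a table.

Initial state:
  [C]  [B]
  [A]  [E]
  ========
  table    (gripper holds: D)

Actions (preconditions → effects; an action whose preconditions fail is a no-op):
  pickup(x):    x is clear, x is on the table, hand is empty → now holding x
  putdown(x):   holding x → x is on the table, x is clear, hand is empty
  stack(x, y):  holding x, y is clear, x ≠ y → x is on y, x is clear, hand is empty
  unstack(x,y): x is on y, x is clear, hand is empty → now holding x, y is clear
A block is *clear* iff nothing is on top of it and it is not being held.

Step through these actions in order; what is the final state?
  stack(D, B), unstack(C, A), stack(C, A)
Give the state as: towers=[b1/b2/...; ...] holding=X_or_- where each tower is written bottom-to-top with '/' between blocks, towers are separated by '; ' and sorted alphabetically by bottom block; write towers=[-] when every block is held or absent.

towers=[A/C; E/B/D] holding=-

step 1 (stack(D, B)): towers=[A/C; E/B/D] holding=-
step 2 (unstack(C, A)): towers=[A; E/B/D] holding=C
step 3 (stack(C, A)): towers=[A/C; E/B/D] holding=-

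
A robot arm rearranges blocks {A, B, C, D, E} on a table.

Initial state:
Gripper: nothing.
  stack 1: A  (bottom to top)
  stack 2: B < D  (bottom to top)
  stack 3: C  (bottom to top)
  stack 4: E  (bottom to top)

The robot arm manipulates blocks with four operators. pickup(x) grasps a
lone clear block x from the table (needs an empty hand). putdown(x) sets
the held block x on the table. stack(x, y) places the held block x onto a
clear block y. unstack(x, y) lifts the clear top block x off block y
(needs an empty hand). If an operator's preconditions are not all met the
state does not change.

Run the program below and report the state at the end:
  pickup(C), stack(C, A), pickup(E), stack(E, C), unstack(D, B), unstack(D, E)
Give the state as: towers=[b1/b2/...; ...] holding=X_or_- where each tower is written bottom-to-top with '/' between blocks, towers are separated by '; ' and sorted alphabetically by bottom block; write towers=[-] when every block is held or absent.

towers=[A/C/E; B] holding=D

step 1 (pickup(C)): towers=[A; B/D; E] holding=C
step 2 (stack(C, A)): towers=[A/C; B/D; E] holding=-
step 3 (pickup(E)): towers=[A/C; B/D] holding=E
step 4 (stack(E, C)): towers=[A/C/E; B/D] holding=-
step 5 (unstack(D, B)): towers=[A/C/E; B] holding=D
step 6 (unstack(D, E)) [no-op]: towers=[A/C/E; B] holding=D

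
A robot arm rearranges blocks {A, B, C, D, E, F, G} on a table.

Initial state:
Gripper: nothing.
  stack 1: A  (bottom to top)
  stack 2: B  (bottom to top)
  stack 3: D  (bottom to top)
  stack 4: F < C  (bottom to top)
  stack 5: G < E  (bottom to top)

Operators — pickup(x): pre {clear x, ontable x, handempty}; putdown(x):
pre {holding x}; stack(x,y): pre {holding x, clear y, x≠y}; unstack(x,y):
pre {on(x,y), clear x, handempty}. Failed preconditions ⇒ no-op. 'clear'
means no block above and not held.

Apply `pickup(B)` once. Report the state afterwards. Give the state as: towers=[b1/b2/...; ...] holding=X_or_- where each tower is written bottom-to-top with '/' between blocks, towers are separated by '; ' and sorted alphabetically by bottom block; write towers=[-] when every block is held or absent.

before: towers=[A; B; D; F/C; G/E] holding=-
pre[pickup(B)]: clear(B) ok, ontable(B) ok, handempty ok
all met → apply pickup(B)
after:  towers=[A; D; F/C; G/E] holding=B

towers=[A; D; F/C; G/E] holding=B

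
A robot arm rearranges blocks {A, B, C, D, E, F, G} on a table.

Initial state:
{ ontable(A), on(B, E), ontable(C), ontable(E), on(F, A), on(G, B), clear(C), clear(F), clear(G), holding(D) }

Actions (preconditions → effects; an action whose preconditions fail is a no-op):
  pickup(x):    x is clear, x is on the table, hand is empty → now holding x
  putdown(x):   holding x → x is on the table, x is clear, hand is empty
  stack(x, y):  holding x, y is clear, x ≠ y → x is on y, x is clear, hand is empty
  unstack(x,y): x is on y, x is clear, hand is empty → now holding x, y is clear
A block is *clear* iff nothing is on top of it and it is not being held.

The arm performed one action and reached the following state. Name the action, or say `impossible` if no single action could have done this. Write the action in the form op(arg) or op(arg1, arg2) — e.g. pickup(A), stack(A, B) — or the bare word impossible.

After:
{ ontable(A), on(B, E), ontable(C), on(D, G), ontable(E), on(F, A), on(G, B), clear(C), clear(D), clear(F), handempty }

stack(D, G)

target: towers=[A/F; C; E/B/G/D] holding=-
        putdown(D) → towers=[A/F; C; D; E/B/G] holding=-
       stack(D, F) → towers=[A/F/D; C; E/B/G] holding=-
       stack(D, G) → towers=[A/F; C; E/B/G/D] holding=-  ← match
       stack(D, C) → towers=[A/F; C/D; E/B/G] holding=-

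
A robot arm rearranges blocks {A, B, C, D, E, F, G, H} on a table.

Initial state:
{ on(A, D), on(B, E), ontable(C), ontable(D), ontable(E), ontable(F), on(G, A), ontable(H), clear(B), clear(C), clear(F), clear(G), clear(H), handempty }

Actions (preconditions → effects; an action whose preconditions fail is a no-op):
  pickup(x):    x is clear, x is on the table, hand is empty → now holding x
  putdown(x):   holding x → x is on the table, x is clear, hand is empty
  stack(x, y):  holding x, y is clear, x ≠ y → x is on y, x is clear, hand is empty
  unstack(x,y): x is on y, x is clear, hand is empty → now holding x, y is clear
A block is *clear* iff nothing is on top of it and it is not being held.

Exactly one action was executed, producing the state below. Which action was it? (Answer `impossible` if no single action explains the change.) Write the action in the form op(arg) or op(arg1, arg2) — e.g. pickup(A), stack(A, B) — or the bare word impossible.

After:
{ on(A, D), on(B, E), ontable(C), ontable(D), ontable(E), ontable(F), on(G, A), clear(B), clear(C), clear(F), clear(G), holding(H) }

pickup(H)

target: towers=[C; D/A/G; E/B; F] holding=H
     unstack(G, A) → towers=[C; D/A; E/B; F; H] holding=G
         pickup(H) → towers=[C; D/A/G; E/B; F] holding=H  ← match
     unstack(B, E) → towers=[C; D/A/G; E; F; H] holding=B
         pickup(F) → towers=[C; D/A/G; E/B; H] holding=F
         pickup(C) → towers=[D/A/G; E/B; F; H] holding=C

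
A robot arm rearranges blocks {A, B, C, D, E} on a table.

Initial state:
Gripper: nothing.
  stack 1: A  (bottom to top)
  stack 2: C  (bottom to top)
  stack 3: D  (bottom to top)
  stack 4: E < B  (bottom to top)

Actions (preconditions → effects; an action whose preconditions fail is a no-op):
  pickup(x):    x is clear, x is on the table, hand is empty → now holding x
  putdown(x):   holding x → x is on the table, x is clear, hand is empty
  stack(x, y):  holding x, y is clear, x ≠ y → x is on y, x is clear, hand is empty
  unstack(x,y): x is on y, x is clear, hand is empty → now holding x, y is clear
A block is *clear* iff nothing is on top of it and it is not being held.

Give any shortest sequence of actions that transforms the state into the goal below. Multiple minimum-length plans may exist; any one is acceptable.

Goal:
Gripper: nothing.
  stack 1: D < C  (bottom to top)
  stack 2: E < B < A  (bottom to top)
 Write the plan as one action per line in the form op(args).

step 1 (pickup(A)): towers=[C; D; E/B] holding=A
step 2 (stack(A, B)): towers=[C; D; E/B/A] holding=-
step 3 (pickup(C)): towers=[D; E/B/A] holding=C
step 4 (stack(C, D)): towers=[D/C; E/B/A] holding=-
goal check: towers=[D/C; E/B/A] holding=- — reached (length 4, optimal by BFS)

pickup(A)
stack(A, B)
pickup(C)
stack(C, D)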